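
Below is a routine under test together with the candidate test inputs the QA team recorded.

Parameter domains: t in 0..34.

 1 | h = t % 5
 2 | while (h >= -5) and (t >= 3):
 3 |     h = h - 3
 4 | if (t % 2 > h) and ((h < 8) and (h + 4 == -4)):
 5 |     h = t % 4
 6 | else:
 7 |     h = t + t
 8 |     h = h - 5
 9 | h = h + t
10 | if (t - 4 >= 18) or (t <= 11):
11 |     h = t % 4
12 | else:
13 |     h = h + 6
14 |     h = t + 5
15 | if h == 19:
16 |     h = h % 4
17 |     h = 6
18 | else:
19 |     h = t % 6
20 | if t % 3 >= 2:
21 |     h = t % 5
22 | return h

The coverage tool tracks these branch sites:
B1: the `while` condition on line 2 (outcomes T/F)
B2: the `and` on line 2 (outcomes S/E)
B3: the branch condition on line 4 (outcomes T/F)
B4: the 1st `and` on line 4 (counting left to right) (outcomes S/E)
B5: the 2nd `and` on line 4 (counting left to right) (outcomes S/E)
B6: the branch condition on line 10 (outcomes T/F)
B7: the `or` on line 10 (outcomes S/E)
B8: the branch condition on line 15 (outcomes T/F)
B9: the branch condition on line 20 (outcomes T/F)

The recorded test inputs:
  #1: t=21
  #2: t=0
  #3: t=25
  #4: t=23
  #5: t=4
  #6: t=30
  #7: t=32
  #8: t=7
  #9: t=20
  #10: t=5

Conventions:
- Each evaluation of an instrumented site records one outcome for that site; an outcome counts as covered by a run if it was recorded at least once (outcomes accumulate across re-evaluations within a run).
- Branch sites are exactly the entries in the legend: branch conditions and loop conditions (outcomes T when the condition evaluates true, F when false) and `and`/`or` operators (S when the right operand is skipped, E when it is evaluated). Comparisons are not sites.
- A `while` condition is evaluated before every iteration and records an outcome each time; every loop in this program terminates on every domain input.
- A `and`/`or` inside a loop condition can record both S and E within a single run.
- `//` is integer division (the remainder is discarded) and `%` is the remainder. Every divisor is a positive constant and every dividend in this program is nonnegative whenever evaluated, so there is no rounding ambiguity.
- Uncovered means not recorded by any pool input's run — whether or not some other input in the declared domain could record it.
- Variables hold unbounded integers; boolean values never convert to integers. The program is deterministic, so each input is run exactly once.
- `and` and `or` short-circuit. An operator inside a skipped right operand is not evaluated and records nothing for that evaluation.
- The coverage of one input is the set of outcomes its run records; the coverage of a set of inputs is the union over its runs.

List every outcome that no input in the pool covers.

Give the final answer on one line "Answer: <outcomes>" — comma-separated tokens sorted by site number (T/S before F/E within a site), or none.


input #1 (t=21): covers B1=T, B1=F, B2=S, B2=E, B3=T, B4=E, B5=E, B6=F, B7=E, B8=F, B9=F
input #2 (t=0): covers B1=F, B2=E, B3=F, B4=S, B6=T, B7=E, B8=F, B9=F
input #3 (t=25): covers B1=T, B1=F, B2=S, B2=E, B3=F, B4=E, B5=E, B6=T, B7=S, B8=F, B9=F
input #4 (t=23): covers B1=T, B1=F, B2=S, B2=E, B3=F, B4=E, B5=E, B6=T, B7=S, B8=F, B9=T
input #5 (t=4): covers B1=T, B1=F, B2=S, B2=E, B3=T, B4=E, B5=E, B6=T, B7=E, B8=F, B9=F
input #6 (t=30): covers B1=T, B1=F, B2=S, B2=E, B3=F, B4=E, B5=E, B6=T, B7=S, B8=F, B9=F
input #7 (t=32): covers B1=T, B1=F, B2=S, B2=E, B3=F, B4=E, B5=E, B6=T, B7=S, B8=F, B9=T
input #8 (t=7): covers B1=T, B1=F, B2=S, B2=E, B3=F, B4=E, B5=E, B6=T, B7=E, B8=F, B9=F
input #9 (t=20): covers B1=T, B1=F, B2=S, B2=E, B3=F, B4=E, B5=E, B6=F, B7=E, B8=F, B9=T
input #10 (t=5): covers B1=T, B1=F, B2=S, B2=E, B3=F, B4=E, B5=E, B6=T, B7=E, B8=F, B9=T
union over the pool: B1=T, B1=F, B2=S, B2=E, B3=T, B3=F, B4=S, B4=E, B5=E, B6=T, B6=F, B7=S, B7=E, B8=F, B9=T, B9=F
uncovered (2 of 18): B5=S, B8=T
Answer: B5=S, B8=T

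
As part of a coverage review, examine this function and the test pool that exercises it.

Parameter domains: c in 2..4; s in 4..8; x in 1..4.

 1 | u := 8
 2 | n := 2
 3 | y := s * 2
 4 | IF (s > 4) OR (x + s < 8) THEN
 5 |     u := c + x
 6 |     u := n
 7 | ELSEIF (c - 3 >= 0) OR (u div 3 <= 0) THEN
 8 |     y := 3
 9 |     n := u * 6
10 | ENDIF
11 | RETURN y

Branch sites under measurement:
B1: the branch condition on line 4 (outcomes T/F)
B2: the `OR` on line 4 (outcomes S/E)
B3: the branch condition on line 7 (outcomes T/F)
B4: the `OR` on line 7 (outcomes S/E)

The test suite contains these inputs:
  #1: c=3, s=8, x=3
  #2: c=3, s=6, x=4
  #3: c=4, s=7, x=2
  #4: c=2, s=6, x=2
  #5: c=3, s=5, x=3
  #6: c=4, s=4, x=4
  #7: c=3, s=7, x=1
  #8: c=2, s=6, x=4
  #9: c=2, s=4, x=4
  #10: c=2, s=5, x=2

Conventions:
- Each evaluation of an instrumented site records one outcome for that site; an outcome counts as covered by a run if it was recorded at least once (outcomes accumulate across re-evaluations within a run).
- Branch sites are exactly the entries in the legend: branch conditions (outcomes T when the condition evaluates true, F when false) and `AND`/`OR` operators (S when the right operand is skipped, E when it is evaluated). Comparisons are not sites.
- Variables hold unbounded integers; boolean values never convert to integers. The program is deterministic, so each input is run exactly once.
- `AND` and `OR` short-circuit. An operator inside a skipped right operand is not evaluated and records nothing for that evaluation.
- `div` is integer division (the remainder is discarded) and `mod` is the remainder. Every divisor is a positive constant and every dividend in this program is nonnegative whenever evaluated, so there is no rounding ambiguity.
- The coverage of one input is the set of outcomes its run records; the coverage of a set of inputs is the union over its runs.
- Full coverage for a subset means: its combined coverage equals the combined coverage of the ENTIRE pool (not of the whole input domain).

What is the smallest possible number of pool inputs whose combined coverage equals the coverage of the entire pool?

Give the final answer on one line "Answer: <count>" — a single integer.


test 1 (c=3, s=8, x=3) fires B2->S, B1->T; hits B1=T, B2=S
test 2 (c=3, s=6, x=4) fires B2->S, B1->T; hits B1=T, B2=S
test 3 (c=4, s=7, x=2) fires B2->S, B1->T; hits B1=T, B2=S
test 4 (c=2, s=6, x=2) fires B2->S, B1->T; hits B1=T, B2=S
test 5 (c=3, s=5, x=3) fires B2->S, B1->T; hits B1=T, B2=S
test 6 (c=4, s=4, x=4) fires B2->E, B1->F, B4->S, B3->T; hits B1=F, B2=E, B3=T, B4=S
test 7 (c=3, s=7, x=1) fires B2->S, B1->T; hits B1=T, B2=S
test 8 (c=2, s=6, x=4) fires B2->S, B1->T; hits B1=T, B2=S
test 9 (c=2, s=4, x=4) fires B2->E, B1->F, B4->E, B3->F; hits B1=F, B2=E, B3=F, B4=E
test 10 (c=2, s=5, x=2) fires B2->S, B1->T; hits B1=T, B2=S
the full pool covers 8 outcomes: B1=T, B1=F, B2=S, B2=E, B3=T, B3=F, B4=S, B4=E
checked all size-1 subsets: none covers 8 outcomes (max 4/8)
checked all size-2 subsets: none covers 8 outcomes (max 6/8)
the canonical winner is {1, 6, 9}: size 3, full 8-outcome coverage, earliest index list among size-3 covers
Answer: 3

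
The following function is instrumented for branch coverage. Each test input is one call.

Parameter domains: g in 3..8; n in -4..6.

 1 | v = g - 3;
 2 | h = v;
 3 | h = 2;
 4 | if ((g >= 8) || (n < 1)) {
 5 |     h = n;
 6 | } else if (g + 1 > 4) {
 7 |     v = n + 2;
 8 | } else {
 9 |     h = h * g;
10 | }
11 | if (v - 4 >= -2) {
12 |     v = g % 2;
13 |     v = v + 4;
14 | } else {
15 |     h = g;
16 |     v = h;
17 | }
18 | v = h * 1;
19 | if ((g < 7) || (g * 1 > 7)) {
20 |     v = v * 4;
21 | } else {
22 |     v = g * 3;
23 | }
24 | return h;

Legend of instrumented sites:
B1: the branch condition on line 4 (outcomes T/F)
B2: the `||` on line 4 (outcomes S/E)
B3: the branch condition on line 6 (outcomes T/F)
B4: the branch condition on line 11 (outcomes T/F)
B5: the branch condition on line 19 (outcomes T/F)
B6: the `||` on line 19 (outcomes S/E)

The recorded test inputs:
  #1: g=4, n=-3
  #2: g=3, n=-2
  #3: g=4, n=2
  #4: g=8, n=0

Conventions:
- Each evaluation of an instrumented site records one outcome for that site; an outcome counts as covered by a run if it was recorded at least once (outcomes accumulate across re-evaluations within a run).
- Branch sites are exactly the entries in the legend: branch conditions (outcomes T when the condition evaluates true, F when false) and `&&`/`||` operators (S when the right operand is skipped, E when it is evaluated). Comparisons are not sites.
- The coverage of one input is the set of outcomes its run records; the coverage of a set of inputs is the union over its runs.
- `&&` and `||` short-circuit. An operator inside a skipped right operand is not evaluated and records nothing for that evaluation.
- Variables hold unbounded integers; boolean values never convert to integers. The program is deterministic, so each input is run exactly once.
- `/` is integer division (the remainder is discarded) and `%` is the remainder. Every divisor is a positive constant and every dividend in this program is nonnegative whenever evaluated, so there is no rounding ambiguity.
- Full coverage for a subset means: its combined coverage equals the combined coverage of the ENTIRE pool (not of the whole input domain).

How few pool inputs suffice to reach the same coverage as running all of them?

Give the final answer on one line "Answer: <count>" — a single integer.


#1 (g=4, n=-3) -> B2->E, B1->T, B4->F, B6->S, B5->T; covered: B1=T, B2=E, B4=F, B5=T, B6=S
#2 (g=3, n=-2) -> B2->E, B1->T, B4->F, B6->S, B5->T; covered: B1=T, B2=E, B4=F, B5=T, B6=S
#3 (g=4, n=2) -> B2->E, B1->F, B3->T, B4->T, B6->S, B5->T; covered: B1=F, B2=E, B3=T, B4=T, B5=T, B6=S
#4 (g=8, n=0) -> B2->S, B1->T, B4->T, B6->E, B5->T; covered: B1=T, B2=S, B4=T, B5=T, B6=E
together the pool reaches 10 outcomes: B1=T, B1=F, B2=S, B2=E, B3=T, B4=T, B4=F, B5=T, B6=S, B6=E
every size-1 subset falls short of the 10 outcomes (best: 6/10)
every size-2 subset falls short of the 10 outcomes (best: 9/10)
inputs {1, 3, 4} (size 3) cover everything; no size-3 subset with a lexicographically smaller index list covers all 10
Answer: 3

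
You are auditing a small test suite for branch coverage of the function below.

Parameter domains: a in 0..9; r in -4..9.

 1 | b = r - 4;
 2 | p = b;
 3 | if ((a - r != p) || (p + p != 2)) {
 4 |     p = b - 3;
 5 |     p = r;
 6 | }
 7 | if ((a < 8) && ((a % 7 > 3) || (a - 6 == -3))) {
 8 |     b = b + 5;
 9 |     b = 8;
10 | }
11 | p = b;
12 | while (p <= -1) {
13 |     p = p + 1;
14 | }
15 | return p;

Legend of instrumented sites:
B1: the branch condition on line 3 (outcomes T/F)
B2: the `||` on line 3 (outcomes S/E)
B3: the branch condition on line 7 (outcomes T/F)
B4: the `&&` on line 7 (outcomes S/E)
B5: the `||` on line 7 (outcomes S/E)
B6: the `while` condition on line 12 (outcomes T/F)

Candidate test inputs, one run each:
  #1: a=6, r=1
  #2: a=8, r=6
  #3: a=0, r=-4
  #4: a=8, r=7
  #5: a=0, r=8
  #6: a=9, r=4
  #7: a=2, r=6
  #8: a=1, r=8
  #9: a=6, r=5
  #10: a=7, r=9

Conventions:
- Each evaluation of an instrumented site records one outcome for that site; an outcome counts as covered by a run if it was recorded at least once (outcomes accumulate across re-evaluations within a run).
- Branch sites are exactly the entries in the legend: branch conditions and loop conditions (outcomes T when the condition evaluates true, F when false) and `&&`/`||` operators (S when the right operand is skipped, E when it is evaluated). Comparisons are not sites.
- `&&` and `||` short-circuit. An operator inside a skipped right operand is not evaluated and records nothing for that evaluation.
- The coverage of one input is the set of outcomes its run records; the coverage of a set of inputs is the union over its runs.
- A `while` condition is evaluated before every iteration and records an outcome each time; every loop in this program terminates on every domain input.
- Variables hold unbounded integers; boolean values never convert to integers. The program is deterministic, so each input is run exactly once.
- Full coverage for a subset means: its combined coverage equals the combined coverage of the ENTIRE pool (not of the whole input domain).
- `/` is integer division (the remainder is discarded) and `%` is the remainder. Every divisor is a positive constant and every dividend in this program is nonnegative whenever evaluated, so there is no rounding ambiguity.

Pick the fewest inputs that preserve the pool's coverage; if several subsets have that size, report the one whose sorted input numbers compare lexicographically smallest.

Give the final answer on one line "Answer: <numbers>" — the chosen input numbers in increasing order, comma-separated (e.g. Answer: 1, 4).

input #1, a=6, r=1: events B2->S, B1->T, B4->E, B5->S, B3->T, B6->F; outcomes B1=T, B2=S, B3=T, B4=E, B5=S, B6=F
input #2, a=8, r=6: events B2->E, B1->T, B4->S, B3->F, B6->F; outcomes B1=T, B2=E, B3=F, B4=S, B6=F
input #3, a=0, r=-4: events B2->S, B1->T, B4->E, B5->E, B3->F, B6->T, B6->T, B6->T, B6->T, B6->T, B6->T, B6->T, B6->T, B6->F; outcomes B1=T, B2=S, B3=F, B4=E, B5=E, B6=T, B6=F
input #4, a=8, r=7: events B2->S, B1->T, B4->S, B3->F, B6->F; outcomes B1=T, B2=S, B3=F, B4=S, B6=F
input #5, a=0, r=8: events B2->S, B1->T, B4->E, B5->E, B3->F, B6->F; outcomes B1=T, B2=S, B3=F, B4=E, B5=E, B6=F
input #6, a=9, r=4: events B2->S, B1->T, B4->S, B3->F, B6->F; outcomes B1=T, B2=S, B3=F, B4=S, B6=F
input #7, a=2, r=6: events B2->S, B1->T, B4->E, B5->E, B3->F, B6->F; outcomes B1=T, B2=S, B3=F, B4=E, B5=E, B6=F
input #8, a=1, r=8: events B2->S, B1->T, B4->E, B5->E, B3->F, B6->F; outcomes B1=T, B2=S, B3=F, B4=E, B5=E, B6=F
input #9, a=6, r=5: events B2->E, B1->F, B4->E, B5->S, B3->T, B6->F; outcomes B1=F, B2=E, B3=T, B4=E, B5=S, B6=F
input #10, a=7, r=9: events B2->S, B1->T, B4->E, B5->E, B3->F, B6->F; outcomes B1=T, B2=S, B3=F, B4=E, B5=E, B6=F
pool-wide coverage (12 outcomes): B1=T, B1=F, B2=S, B2=E, B3=T, B3=F, B4=S, B4=E, B5=S, B5=E, B6=T, B6=F
no size-1 subset reaches all 12 outcomes (best union: 7/12)
no size-2 subset reaches all 12 outcomes (best union: 11/12)
the canonical winner is {2, 3, 9}: size 3, full 12-outcome coverage, earliest index list among size-3 covers

Answer: 2, 3, 9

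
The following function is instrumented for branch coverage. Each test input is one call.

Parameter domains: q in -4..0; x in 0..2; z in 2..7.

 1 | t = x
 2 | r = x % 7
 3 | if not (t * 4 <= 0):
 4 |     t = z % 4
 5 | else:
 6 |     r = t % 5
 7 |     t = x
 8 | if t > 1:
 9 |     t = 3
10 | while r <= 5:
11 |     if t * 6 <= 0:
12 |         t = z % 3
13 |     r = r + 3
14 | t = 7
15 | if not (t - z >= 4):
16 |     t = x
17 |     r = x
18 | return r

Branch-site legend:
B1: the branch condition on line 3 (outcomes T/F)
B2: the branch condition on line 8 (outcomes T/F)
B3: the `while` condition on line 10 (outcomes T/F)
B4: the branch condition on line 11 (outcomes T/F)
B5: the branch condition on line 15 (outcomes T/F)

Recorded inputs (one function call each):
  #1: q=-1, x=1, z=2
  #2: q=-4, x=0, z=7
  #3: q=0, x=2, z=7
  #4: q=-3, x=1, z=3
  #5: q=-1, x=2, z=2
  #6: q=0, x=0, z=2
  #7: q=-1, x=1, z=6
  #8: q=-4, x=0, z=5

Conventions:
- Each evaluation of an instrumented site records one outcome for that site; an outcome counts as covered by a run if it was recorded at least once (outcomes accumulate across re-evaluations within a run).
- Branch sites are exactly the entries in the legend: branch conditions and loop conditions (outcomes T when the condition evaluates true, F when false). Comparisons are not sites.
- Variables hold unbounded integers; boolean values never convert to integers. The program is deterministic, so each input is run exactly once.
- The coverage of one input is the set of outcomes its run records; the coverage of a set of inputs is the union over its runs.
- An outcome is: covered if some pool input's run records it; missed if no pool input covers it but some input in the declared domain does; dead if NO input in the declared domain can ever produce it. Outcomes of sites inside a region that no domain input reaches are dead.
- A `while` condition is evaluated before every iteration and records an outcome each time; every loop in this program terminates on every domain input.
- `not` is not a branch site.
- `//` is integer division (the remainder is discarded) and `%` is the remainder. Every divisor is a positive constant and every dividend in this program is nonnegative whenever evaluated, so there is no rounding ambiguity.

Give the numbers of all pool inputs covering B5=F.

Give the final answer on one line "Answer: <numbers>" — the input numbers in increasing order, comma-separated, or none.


input #1 (q=-1, x=1, z=2): records B5=F
input #2 (q=-4, x=0, z=7): does not record B5=F
input #3 (q=0, x=2, z=7): does not record B5=F
input #4 (q=-3, x=1, z=3): records B5=F
input #5 (q=-1, x=2, z=2): records B5=F
input #6 (q=0, x=0, z=2): records B5=F
input #7 (q=-1, x=1, z=6): does not record B5=F
input #8 (q=-4, x=0, z=5): does not record B5=F
Answer: 1, 4, 5, 6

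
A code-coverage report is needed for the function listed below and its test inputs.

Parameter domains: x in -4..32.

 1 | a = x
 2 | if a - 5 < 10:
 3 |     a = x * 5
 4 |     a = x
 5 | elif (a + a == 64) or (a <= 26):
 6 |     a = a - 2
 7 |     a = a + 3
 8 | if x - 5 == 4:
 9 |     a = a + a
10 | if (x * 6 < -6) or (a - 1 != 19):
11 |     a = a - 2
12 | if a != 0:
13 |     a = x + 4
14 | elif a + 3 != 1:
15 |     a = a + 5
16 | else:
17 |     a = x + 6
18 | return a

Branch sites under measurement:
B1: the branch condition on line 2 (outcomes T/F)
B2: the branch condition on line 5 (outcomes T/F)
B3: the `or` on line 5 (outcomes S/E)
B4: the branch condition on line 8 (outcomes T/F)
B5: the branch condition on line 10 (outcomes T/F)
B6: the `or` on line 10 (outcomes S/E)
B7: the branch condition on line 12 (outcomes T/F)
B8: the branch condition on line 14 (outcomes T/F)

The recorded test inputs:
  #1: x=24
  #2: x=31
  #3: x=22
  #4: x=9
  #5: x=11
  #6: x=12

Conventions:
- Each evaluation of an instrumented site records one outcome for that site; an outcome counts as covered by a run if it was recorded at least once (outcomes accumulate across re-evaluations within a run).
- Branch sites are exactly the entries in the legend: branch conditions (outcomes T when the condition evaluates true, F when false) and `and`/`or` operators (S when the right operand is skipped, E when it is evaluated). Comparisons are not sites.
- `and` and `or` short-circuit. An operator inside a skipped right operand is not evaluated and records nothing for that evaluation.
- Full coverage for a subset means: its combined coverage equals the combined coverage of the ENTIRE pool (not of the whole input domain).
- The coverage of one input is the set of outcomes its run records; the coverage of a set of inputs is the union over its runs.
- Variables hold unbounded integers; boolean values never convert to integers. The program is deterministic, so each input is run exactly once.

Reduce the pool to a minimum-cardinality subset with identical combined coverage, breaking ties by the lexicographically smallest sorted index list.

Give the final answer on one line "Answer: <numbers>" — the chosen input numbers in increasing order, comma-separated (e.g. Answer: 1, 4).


input #1 (x=24): events B1->F, B3->E, B2->T, B4->F, B6->E, B5->T, B7->T; covers B1=F, B2=T, B3=E, B4=F, B5=T, B6=E, B7=T
input #2 (x=31): events B1->F, B3->E, B2->F, B4->F, B6->E, B5->T, B7->T; covers B1=F, B2=F, B3=E, B4=F, B5=T, B6=E, B7=T
input #3 (x=22): events B1->F, B3->E, B2->T, B4->F, B6->E, B5->T, B7->T; covers B1=F, B2=T, B3=E, B4=F, B5=T, B6=E, B7=T
input #4 (x=9): events B1->T, B4->T, B6->E, B5->T, B7->T; covers B1=T, B4=T, B5=T, B6=E, B7=T
input #5 (x=11): events B1->T, B4->F, B6->E, B5->T, B7->T; covers B1=T, B4=F, B5=T, B6=E, B7=T
input #6 (x=12): events B1->T, B4->F, B6->E, B5->T, B7->T; covers B1=T, B4=F, B5=T, B6=E, B7=T
the full pool covers 10 outcomes: B1=T, B1=F, B2=T, B2=F, B3=E, B4=T, B4=F, B5=T, B6=E, B7=T
size 1 is not enough: best union over all size-1 subsets is 7/10
size 2 is not enough: best union over all size-2 subsets is 9/10
size 3: inputs {1, 2, 4} cover all 10 outcomes, and no lexicographically smaller subset of this size does
Answer: 1, 2, 4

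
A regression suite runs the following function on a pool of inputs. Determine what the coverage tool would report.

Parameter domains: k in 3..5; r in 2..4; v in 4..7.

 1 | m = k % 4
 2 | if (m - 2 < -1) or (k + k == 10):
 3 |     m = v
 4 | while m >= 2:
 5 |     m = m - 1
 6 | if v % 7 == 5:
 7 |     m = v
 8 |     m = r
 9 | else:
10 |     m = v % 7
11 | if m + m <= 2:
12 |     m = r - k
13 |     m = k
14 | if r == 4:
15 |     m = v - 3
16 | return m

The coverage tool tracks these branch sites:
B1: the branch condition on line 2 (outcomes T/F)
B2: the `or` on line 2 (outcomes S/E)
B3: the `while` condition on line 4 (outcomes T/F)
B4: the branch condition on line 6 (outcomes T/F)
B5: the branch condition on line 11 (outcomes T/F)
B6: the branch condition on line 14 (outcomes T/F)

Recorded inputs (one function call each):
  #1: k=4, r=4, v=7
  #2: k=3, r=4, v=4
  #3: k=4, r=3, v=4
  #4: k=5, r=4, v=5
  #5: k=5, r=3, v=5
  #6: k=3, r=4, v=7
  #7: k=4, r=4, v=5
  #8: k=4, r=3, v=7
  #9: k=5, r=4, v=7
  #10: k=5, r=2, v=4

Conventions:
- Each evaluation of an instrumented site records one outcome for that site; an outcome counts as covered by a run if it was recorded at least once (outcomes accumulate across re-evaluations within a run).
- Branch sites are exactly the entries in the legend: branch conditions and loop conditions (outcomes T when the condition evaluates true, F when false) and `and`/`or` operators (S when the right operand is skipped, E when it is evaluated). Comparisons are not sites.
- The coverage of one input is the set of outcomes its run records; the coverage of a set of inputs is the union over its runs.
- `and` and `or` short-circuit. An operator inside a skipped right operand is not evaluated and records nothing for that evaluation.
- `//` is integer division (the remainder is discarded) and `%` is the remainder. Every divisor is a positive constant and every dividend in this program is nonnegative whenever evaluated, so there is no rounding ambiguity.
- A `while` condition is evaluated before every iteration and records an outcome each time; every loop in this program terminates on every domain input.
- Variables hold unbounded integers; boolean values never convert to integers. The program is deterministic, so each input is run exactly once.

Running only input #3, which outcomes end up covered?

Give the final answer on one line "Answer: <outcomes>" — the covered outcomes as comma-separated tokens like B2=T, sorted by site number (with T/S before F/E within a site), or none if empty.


Running input #3 (k=4, r=3, v=4), event by event:
  B2->S, B1->T, B3->T, B3->T, B3->T, B3->F, B4->F, B5->F, B6->F
deduplicating events, the covered set is: B1=T, B2=S, B3=T, B3=F, B4=F, B5=F, B6=F
Answer: B1=T, B2=S, B3=T, B3=F, B4=F, B5=F, B6=F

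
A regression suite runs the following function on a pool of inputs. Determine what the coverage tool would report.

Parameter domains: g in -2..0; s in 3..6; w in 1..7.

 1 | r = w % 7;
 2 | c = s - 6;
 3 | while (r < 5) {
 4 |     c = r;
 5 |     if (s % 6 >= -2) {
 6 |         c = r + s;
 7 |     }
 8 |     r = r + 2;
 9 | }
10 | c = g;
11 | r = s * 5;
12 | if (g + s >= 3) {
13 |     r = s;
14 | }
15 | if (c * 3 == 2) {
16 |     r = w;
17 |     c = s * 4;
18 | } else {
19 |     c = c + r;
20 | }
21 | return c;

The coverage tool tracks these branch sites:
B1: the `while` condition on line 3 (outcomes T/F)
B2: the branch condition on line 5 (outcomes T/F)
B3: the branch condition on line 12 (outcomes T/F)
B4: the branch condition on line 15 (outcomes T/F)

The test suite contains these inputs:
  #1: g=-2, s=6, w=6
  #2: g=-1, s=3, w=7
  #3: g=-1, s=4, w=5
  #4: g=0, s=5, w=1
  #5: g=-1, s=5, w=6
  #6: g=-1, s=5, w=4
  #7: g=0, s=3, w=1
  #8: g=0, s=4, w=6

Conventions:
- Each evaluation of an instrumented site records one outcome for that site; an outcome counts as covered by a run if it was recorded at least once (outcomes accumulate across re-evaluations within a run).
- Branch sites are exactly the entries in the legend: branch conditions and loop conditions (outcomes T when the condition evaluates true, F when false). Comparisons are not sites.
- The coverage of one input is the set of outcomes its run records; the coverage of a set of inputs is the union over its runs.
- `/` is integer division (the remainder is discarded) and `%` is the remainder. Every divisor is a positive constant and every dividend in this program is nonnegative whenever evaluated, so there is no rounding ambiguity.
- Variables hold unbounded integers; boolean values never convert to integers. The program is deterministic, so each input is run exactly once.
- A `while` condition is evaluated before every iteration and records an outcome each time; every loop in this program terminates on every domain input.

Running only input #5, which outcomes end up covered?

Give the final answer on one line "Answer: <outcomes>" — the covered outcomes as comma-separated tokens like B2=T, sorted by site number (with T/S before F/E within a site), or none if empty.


Simulating input #5 (g=-1, s=5, w=6) step by step:
  B1->F, B3->T, B4->F
distinct outcomes covered: B1=F, B3=T, B4=F
Answer: B1=F, B3=T, B4=F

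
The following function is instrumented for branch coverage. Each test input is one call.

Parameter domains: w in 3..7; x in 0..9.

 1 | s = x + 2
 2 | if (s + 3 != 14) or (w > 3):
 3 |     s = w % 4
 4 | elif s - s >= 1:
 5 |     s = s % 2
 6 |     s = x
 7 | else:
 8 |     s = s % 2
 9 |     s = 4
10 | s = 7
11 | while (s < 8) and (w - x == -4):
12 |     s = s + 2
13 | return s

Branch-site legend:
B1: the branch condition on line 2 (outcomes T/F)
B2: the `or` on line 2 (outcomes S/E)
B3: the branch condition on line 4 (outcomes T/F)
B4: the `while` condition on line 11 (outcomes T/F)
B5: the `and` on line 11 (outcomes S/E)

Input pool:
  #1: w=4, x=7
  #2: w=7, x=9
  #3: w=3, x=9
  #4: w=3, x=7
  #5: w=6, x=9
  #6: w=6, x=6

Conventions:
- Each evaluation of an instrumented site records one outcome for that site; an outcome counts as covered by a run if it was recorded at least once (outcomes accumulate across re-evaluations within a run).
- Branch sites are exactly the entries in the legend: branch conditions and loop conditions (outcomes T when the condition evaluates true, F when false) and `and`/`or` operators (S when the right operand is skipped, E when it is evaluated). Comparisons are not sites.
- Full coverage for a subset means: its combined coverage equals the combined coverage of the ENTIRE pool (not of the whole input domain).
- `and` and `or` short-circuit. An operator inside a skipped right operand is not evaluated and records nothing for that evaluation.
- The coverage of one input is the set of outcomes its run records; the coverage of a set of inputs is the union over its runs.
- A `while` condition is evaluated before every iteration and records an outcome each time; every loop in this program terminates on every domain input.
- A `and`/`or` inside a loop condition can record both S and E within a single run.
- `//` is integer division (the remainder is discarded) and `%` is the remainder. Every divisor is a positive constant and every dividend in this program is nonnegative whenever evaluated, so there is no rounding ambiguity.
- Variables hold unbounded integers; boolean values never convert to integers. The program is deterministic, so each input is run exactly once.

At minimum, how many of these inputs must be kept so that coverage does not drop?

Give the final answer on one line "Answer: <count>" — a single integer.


input #1, w=4, x=7: events B2->S, B1->T, B5->E, B4->F; outcomes B1=T, B2=S, B4=F, B5=E
input #2, w=7, x=9: events B2->E, B1->T, B5->E, B4->F; outcomes B1=T, B2=E, B4=F, B5=E
input #3, w=3, x=9: events B2->E, B1->F, B3->F, B5->E, B4->F; outcomes B1=F, B2=E, B3=F, B4=F, B5=E
input #4, w=3, x=7: events B2->S, B1->T, B5->E, B4->T, B5->S, B4->F; outcomes B1=T, B2=S, B4=T, B4=F, B5=S, B5=E
input #5, w=6, x=9: events B2->E, B1->T, B5->E, B4->F; outcomes B1=T, B2=E, B4=F, B5=E
input #6, w=6, x=6: events B2->S, B1->T, B5->E, B4->F; outcomes B1=T, B2=S, B4=F, B5=E
union over all inputs: B1=T, B1=F, B2=S, B2=E, B3=F, B4=T, B4=F, B5=S, B5=E (9 outcomes)
size 1 is not enough: best union over all size-1 subsets is 6/9
at size 2, {3, 4} reaches all 9 outcomes; every lexicographically earlier size-2 subset fails
Answer: 2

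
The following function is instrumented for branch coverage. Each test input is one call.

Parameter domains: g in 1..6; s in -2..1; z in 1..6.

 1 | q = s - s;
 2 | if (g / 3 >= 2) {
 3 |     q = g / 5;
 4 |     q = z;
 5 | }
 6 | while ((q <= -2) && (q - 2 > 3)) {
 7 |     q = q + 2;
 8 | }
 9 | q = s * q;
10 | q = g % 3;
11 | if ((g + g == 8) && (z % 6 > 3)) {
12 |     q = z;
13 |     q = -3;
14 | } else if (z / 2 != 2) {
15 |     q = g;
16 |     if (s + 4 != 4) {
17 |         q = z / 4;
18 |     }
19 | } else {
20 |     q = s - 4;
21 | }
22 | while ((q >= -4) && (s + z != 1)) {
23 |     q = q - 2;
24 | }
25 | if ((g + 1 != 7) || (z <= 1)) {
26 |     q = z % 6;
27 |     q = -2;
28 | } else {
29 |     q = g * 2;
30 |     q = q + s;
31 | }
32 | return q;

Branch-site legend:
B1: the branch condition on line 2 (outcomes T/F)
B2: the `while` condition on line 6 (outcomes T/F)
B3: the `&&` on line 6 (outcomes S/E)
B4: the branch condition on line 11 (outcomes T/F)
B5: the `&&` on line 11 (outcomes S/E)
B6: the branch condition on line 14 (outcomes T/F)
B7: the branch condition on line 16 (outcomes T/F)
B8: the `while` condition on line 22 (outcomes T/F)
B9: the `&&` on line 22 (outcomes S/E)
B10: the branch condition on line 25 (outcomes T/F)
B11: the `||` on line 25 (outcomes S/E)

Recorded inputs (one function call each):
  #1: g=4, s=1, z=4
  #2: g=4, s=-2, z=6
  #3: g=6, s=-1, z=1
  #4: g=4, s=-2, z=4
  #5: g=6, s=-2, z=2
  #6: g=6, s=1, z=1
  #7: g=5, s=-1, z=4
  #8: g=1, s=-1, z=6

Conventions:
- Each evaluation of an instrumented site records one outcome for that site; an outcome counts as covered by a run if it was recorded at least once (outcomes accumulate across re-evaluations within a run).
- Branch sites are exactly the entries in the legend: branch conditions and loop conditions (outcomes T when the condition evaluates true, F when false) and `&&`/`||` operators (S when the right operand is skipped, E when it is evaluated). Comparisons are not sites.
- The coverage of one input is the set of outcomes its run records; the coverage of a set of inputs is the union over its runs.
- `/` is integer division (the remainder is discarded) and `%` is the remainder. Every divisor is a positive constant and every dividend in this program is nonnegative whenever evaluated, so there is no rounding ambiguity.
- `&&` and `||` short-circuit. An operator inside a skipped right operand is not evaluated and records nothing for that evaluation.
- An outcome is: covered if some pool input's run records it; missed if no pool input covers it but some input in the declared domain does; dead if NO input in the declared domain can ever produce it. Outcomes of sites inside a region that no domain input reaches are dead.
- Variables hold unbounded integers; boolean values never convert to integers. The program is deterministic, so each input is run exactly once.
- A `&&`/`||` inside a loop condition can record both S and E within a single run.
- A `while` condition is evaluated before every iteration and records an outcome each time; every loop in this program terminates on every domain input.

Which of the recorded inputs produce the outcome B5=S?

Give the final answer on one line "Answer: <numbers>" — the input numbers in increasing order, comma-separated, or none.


input #1 (g=4, s=1, z=4): does not produce B5=S
input #2 (g=4, s=-2, z=6): does not produce B5=S
input #3 (g=6, s=-1, z=1): produces B5=S
input #4 (g=4, s=-2, z=4): does not produce B5=S
input #5 (g=6, s=-2, z=2): produces B5=S
input #6 (g=6, s=1, z=1): produces B5=S
input #7 (g=5, s=-1, z=4): produces B5=S
input #8 (g=1, s=-1, z=6): produces B5=S
Answer: 3, 5, 6, 7, 8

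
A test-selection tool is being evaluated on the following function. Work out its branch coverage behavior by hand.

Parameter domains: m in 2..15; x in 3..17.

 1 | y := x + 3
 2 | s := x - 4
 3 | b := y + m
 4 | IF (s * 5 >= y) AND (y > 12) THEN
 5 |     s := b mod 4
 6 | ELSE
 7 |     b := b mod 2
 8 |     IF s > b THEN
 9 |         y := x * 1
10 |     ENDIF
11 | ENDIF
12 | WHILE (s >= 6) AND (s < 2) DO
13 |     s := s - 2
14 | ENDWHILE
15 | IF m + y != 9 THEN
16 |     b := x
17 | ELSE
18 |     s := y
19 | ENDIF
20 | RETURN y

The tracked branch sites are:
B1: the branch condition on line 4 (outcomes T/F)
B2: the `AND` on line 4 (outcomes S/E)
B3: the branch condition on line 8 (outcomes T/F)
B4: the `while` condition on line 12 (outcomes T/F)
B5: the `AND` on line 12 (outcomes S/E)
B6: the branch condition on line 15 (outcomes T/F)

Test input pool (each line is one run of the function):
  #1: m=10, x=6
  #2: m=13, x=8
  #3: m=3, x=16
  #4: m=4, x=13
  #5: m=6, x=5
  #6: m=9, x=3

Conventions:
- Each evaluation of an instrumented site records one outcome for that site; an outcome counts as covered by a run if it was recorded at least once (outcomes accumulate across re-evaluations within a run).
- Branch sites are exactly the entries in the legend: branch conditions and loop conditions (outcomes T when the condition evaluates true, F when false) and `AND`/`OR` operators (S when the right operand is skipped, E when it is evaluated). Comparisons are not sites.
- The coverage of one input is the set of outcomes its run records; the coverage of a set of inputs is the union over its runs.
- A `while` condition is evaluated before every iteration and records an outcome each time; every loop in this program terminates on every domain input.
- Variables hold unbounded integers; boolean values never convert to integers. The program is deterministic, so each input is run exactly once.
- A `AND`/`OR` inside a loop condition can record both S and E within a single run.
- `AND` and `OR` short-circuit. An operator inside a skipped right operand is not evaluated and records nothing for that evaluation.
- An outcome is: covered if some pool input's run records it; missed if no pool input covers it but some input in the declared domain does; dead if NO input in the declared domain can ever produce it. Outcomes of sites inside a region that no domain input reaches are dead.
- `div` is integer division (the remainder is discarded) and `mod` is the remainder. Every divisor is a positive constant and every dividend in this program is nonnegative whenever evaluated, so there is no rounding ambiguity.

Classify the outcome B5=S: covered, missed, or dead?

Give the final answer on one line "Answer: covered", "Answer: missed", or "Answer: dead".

B5=S is recorded by pool input(s) 1, 2, 3, 4, 5, 6 -> covered

Answer: covered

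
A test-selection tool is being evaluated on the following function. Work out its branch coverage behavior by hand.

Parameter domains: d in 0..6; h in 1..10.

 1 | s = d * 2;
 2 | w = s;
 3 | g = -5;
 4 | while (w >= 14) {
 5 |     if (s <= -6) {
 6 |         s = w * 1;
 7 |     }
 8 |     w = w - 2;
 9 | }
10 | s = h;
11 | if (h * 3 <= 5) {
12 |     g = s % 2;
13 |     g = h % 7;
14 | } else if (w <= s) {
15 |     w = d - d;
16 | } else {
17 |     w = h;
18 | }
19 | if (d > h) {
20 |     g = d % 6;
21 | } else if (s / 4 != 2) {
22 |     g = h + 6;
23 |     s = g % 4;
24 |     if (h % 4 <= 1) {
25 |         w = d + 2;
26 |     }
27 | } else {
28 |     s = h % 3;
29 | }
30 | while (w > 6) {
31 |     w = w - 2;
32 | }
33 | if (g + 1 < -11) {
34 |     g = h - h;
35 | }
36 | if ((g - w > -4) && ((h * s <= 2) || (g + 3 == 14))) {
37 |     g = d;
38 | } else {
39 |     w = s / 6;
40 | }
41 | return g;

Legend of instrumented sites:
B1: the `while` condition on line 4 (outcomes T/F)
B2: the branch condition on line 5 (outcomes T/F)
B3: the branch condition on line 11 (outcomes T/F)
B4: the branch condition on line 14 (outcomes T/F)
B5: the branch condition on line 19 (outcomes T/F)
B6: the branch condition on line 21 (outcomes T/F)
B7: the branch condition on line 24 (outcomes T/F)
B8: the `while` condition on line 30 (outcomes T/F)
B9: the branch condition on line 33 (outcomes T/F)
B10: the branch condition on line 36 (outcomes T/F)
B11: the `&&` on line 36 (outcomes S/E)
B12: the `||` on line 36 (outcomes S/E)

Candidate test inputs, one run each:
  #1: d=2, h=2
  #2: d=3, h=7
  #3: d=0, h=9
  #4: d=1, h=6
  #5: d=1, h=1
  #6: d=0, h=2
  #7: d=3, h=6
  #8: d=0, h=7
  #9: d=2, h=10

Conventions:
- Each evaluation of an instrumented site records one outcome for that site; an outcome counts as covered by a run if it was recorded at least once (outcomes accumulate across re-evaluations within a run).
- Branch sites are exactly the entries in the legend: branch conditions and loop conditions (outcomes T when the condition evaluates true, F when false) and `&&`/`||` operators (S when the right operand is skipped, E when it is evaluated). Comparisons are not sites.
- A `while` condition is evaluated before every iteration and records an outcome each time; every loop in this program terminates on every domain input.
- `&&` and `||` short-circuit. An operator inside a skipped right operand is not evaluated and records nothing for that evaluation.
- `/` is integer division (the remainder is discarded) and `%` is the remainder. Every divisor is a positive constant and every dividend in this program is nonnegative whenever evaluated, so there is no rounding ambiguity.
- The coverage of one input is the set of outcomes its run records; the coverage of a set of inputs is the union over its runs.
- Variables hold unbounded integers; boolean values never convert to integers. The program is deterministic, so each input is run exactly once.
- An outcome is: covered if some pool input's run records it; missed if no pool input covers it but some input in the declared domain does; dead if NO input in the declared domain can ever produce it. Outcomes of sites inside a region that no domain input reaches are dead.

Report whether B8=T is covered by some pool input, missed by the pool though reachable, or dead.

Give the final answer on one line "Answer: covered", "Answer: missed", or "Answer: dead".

no pool input records B8=T
but domain input (d=4, h=1) does record it -> reachable, so missed

Answer: missed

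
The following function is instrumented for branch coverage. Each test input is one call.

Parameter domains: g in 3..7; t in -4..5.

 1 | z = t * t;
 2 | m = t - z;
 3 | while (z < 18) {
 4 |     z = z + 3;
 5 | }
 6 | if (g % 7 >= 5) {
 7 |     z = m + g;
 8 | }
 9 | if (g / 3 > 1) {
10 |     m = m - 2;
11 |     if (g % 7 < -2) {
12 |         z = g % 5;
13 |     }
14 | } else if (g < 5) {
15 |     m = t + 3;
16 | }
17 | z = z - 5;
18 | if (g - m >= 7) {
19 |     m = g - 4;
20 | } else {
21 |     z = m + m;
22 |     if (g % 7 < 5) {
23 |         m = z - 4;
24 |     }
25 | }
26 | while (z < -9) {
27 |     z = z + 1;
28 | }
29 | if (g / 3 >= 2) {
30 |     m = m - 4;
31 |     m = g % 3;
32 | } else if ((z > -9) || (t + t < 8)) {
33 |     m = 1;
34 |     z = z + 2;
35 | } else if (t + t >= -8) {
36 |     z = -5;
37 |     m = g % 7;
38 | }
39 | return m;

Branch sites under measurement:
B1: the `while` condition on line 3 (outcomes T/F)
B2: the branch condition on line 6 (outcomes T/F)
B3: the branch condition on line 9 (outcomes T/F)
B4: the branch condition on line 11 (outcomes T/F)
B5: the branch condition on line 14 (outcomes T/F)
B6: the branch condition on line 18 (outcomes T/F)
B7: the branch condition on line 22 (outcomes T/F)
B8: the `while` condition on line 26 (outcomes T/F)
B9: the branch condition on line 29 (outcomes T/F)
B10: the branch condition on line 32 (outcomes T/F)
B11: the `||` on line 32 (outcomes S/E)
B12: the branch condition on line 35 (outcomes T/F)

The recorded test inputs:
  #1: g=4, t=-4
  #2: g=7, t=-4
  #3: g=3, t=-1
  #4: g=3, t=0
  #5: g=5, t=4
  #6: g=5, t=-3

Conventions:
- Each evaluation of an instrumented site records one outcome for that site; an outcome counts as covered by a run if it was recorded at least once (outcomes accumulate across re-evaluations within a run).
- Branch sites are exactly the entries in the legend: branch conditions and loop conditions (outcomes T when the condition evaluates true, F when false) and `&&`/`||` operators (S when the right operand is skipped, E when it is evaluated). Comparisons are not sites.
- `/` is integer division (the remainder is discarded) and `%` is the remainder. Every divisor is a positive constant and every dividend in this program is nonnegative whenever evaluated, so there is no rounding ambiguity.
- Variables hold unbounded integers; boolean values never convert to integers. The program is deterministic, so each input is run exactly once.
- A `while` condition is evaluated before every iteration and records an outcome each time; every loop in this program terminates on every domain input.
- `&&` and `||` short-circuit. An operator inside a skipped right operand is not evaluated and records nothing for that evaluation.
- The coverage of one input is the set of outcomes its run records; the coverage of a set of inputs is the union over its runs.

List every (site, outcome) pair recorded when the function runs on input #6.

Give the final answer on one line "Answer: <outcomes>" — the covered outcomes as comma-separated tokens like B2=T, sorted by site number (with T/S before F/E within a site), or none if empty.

Running input #6 (g=5, t=-3), event by event:
  B1->T, B1->T, B1->T, B1->F, B2->T, B3->F, B5->F, B6->T, B8->T, B8->T
  B8->T, B8->F, B9->F, B11->E, B10->T
distinct outcomes covered: B1=T, B1=F, B2=T, B3=F, B5=F, B6=T, B8=T, B8=F, B9=F, B10=T, B11=E

Answer: B1=T, B1=F, B2=T, B3=F, B5=F, B6=T, B8=T, B8=F, B9=F, B10=T, B11=E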